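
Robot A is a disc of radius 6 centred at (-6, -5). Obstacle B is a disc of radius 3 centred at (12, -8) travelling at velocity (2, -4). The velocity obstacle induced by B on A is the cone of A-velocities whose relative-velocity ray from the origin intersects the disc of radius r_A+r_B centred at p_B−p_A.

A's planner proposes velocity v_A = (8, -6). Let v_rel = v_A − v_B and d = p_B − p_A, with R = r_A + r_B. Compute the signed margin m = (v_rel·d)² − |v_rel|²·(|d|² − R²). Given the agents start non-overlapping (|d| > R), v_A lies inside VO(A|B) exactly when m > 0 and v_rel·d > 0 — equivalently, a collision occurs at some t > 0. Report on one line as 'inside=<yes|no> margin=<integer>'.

d = (18, -3),  |d|² = 333;  R = 6+3 = 9,  c = 333−9² = 252
v_rel = (6, -2),  |v_rel|² = 40;  v_rel·d = (6)·(18) + (-2)·(-3) = 114
40·t² − 228·t + 252 = 0  ⇒  m = 114² − 40·252 = 2916
m = 2916 > 0,  v_rel·d = 114 > 0  ⇒  inside

inside=yes margin=2916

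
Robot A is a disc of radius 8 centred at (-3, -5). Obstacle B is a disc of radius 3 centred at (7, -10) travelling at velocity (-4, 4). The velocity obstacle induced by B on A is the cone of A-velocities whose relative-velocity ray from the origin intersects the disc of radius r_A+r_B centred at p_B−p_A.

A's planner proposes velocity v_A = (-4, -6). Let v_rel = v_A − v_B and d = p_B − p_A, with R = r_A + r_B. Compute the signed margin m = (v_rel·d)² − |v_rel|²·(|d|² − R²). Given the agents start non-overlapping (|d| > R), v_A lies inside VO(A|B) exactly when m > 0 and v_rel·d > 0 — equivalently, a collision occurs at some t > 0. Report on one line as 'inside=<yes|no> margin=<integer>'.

d = (10, -5),  |d|² = 125;  R = 8+3 = 11,  c = 125−11² = 4
v_rel = (0, -10),  |v_rel|² = 100;  v_rel·d = (0)·(10) + (-10)·(-5) = 50
100·t² − 100·t + 4 = 0  ⇒  m = 50² − 100·4 = 2100
m = 2100 > 0,  v_rel·d = 50 > 0  ⇒  inside

inside=yes margin=2100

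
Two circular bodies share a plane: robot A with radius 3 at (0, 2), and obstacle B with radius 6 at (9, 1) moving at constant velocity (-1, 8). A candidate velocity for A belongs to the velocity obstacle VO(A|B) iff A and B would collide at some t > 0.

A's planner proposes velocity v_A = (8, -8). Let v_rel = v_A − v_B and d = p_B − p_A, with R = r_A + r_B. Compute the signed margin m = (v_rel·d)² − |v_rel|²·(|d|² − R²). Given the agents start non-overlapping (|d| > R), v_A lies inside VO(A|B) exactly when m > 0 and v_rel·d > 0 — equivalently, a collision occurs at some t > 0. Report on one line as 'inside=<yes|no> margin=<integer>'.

d = (9, -1),  |d|² = 82;  R = 3+6 = 9,  c = 82−9² = 1
v_rel = (9, -16),  |v_rel|² = 337;  v_rel·d = (9)·(9) + (-16)·(-1) = 97
337·t² − 194·t + 1 = 0  ⇒  m = 97² − 337·1 = 9072
m = 9072 > 0,  v_rel·d = 97 > 0  ⇒  inside

inside=yes margin=9072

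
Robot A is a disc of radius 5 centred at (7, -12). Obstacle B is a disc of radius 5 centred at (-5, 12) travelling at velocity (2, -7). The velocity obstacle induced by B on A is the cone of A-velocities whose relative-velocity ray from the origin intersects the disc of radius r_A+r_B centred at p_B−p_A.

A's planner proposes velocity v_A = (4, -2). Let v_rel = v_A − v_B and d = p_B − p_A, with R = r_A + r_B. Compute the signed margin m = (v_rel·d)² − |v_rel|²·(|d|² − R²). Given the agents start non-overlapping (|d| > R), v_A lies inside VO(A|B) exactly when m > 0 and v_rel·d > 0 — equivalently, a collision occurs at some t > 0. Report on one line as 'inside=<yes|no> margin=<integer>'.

d = (-12, 24),  |d|² = 720;  R = 5+5 = 10,  c = 720−10² = 620
v_rel = (2, 5),  |v_rel|² = 29;  v_rel·d = (2)·(-12) + (5)·(24) = 96
29·t² − 192·t + 620 = 0  ⇒  m = 96² − 29·620 = -8764
m = -8764 < 0,  v_rel·d = 96 > 0  ⇒  outside

inside=no margin=-8764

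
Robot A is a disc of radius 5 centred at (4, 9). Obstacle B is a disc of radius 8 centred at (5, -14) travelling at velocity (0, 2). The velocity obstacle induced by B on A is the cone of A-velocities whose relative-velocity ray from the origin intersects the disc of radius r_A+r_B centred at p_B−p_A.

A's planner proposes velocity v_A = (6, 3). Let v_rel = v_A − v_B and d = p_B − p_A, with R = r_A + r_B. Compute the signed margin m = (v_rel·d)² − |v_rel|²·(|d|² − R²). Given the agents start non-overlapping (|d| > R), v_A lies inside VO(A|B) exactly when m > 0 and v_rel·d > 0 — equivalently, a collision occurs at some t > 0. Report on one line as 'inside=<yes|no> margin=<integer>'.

d = (1, -23),  |d|² = 530;  R = 5+8 = 13,  c = 530−13² = 361
v_rel = (6, 1),  |v_rel|² = 37;  v_rel·d = (6)·(1) + (1)·(-23) = -17
37·t² + 34·t + 361 = 0  ⇒  m = (-17)² − 37·361 = -13068
m = -13068 < 0,  v_rel·d = -17 < 0  ⇒  outside

inside=no margin=-13068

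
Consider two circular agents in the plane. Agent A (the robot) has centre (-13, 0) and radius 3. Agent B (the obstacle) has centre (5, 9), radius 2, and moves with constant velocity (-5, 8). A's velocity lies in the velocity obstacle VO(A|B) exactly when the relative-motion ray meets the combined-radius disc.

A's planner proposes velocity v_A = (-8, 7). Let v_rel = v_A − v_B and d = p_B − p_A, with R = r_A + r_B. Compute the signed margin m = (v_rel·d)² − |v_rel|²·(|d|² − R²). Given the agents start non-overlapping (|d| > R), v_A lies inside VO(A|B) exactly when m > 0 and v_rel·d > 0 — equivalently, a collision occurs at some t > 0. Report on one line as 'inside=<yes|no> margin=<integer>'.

d = (18, 9),  |d|² = 405;  R = 3+2 = 5,  c = 405−5² = 380
v_rel = (-3, -1),  |v_rel|² = 10;  v_rel·d = (-3)·(18) + (-1)·(9) = -63
10·t² + 126·t + 380 = 0  ⇒  m = (-63)² − 10·380 = 169
m = 169 > 0,  v_rel·d = -63 < 0  ⇒  outside

inside=no margin=169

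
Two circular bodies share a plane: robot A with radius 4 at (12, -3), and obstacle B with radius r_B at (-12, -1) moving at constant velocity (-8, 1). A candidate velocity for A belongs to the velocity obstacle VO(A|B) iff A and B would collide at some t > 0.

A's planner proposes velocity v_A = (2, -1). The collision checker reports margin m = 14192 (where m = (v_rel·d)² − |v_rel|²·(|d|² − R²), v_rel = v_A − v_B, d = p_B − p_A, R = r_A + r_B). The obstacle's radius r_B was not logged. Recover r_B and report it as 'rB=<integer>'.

m = 14192
d = (-24, 2);  v_rel = (10, -2),  |v_rel|² = 104
v_rel×d = (10)·(2) − (-2)·(-24) = -28
since m = R²·104 − (-28)²:  R² = (784 + 14192) / 104 = 144
R = √144 = 12  ⇒  r_B = 12 − 4 = 8

rB=8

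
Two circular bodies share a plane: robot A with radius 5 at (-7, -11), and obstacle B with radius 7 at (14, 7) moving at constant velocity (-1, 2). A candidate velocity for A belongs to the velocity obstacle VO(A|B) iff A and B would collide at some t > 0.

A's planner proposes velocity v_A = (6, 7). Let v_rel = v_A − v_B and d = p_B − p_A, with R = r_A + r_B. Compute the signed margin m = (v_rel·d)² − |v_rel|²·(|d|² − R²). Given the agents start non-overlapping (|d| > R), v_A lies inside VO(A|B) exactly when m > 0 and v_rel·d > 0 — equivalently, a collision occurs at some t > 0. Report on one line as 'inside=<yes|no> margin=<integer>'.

d = (21, 18),  |d|² = 765;  R = 5+7 = 12,  c = 765−12² = 621
v_rel = (7, 5),  |v_rel|² = 74;  v_rel·d = (7)·(21) + (5)·(18) = 237
74·t² − 474·t + 621 = 0  ⇒  m = 237² − 74·621 = 10215
m = 10215 > 0,  v_rel·d = 237 > 0  ⇒  inside

inside=yes margin=10215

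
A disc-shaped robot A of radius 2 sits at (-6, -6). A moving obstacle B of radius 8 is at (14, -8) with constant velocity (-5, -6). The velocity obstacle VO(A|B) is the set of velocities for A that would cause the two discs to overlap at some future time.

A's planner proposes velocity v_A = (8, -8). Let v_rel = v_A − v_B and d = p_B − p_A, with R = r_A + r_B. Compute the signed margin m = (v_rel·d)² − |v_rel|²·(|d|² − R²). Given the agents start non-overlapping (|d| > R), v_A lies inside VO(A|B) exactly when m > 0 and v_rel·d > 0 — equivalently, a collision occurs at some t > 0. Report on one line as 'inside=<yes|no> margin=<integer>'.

d = (20, -2),  |d|² = 404;  R = 2+8 = 10,  c = 404−10² = 304
v_rel = (13, -2),  |v_rel|² = 173;  v_rel·d = (13)·(20) + (-2)·(-2) = 264
173·t² − 528·t + 304 = 0  ⇒  m = 264² − 173·304 = 17104
m = 17104 > 0,  v_rel·d = 264 > 0  ⇒  inside

inside=yes margin=17104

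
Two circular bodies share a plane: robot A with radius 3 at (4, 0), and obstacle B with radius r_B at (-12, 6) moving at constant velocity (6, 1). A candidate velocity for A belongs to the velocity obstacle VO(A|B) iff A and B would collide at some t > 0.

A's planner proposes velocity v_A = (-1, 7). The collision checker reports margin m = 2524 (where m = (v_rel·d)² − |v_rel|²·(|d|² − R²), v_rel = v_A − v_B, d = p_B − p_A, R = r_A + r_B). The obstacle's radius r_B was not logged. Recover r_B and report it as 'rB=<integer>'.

m = 2524
d = (-16, 6);  v_rel = (-7, 6),  |v_rel|² = 85
v_rel×d = (-7)·(6) − (6)·(-16) = 54
since m = R²·85 − 54²:  R² = (2916 + 2524) / 85 = 64
R = √64 = 8  ⇒  r_B = 8 − 3 = 5

rB=5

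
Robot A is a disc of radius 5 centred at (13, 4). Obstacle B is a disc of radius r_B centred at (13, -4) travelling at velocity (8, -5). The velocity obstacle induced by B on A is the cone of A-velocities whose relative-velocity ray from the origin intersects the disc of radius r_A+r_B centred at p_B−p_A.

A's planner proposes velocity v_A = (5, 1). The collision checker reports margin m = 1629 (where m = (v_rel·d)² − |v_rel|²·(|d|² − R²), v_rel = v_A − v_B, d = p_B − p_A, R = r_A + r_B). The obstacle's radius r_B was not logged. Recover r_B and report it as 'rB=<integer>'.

m = 1629
d = (0, -8);  v_rel = (-3, 6),  |v_rel|² = 45
v_rel×d = (-3)·(-8) − (6)·(0) = 24
since m = R²·45 − 24²:  R² = (576 + 1629) / 45 = 49
R = √49 = 7  ⇒  r_B = 7 − 5 = 2

rB=2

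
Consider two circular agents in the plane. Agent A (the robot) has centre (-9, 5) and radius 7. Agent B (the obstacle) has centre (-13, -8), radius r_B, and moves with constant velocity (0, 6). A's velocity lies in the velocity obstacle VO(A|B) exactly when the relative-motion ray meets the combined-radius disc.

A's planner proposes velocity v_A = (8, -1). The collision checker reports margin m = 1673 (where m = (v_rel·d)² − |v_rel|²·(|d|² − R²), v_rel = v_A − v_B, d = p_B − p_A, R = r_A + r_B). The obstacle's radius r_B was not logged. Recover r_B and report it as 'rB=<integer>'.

m = 1673
d = (-4, -13);  v_rel = (8, -7),  |v_rel|² = 113
v_rel×d = (8)·(-13) − (-7)·(-4) = -132
since m = R²·113 − (-132)²:  R² = (17424 + 1673) / 113 = 169
R = √169 = 13  ⇒  r_B = 13 − 7 = 6

rB=6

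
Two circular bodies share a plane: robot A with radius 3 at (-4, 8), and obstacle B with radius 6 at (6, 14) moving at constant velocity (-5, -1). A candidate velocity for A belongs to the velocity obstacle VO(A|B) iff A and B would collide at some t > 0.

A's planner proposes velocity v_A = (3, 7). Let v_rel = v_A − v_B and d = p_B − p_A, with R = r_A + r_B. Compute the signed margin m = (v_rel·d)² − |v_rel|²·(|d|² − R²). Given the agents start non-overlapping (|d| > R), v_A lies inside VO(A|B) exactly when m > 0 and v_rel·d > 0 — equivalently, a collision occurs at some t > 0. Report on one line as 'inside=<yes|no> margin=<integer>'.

d = (10, 6),  |d|² = 136;  R = 3+6 = 9,  c = 136−9² = 55
v_rel = (8, 8),  |v_rel|² = 128;  v_rel·d = (8)·(10) + (8)·(6) = 128
128·t² − 256·t + 55 = 0  ⇒  m = 128² − 128·55 = 9344
m = 9344 > 0,  v_rel·d = 128 > 0  ⇒  inside

inside=yes margin=9344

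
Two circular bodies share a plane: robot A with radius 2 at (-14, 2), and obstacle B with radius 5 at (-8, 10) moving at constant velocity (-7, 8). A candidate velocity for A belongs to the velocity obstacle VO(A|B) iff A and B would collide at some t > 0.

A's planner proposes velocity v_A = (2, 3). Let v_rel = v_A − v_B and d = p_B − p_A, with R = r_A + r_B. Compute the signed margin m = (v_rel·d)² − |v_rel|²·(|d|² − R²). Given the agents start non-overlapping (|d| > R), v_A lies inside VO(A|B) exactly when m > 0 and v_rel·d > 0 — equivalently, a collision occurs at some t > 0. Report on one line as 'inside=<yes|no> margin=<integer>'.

d = (6, 8),  |d|² = 100;  R = 2+5 = 7,  c = 100−7² = 51
v_rel = (9, -5),  |v_rel|² = 106;  v_rel·d = (9)·(6) + (-5)·(8) = 14
106·t² − 28·t + 51 = 0  ⇒  m = 14² − 106·51 = -5210
m = -5210 < 0,  v_rel·d = 14 > 0  ⇒  outside

inside=no margin=-5210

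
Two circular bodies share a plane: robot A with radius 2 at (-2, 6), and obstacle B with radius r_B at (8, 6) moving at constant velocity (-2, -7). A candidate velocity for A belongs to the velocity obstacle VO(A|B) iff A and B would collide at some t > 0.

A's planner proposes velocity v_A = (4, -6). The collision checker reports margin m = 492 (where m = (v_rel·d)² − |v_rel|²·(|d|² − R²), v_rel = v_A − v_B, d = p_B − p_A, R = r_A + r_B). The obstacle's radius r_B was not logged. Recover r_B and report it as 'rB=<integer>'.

m = 492
d = (10, 0);  v_rel = (6, 1),  |v_rel|² = 37
v_rel×d = (6)·(0) − (1)·(10) = -10
since m = R²·37 − (-10)²:  R² = (100 + 492) / 37 = 16
R = √16 = 4  ⇒  r_B = 4 − 2 = 2

rB=2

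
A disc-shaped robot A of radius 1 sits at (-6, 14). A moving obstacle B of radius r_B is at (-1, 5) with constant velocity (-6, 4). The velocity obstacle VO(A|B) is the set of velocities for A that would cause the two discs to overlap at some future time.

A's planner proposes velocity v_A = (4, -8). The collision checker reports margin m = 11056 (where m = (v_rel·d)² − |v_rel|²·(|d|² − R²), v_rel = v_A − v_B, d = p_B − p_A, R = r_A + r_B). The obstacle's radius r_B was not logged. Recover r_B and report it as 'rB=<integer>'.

m = 11056
d = (5, -9);  v_rel = (10, -12),  |v_rel|² = 244
v_rel×d = (10)·(-9) − (-12)·(5) = -30
since m = R²·244 − (-30)²:  R² = (900 + 11056) / 244 = 49
R = √49 = 7  ⇒  r_B = 7 − 1 = 6

rB=6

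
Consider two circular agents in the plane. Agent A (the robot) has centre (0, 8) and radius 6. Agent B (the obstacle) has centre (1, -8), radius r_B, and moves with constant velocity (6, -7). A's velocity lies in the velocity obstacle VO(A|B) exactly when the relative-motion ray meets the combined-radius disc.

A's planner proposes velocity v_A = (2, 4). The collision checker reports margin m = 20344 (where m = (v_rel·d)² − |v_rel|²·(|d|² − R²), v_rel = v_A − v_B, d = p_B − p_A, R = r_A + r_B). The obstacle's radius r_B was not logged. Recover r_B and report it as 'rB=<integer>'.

m = 20344
d = (1, -16);  v_rel = (-4, 11),  |v_rel|² = 137
v_rel×d = (-4)·(-16) − (11)·(1) = 53
since m = R²·137 − 53²:  R² = (2809 + 20344) / 137 = 169
R = √169 = 13  ⇒  r_B = 13 − 6 = 7

rB=7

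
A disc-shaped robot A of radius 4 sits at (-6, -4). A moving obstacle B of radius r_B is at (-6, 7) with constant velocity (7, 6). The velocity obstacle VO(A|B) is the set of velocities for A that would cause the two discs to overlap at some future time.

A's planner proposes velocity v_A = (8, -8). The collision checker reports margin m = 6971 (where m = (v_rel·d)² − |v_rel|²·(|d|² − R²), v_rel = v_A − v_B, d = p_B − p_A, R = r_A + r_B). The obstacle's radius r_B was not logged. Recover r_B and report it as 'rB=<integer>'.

m = 6971
d = (0, 11);  v_rel = (1, -14),  |v_rel|² = 197
v_rel×d = (1)·(11) − (-14)·(0) = 11
since m = R²·197 − 11²:  R² = (121 + 6971) / 197 = 36
R = √36 = 6  ⇒  r_B = 6 − 4 = 2

rB=2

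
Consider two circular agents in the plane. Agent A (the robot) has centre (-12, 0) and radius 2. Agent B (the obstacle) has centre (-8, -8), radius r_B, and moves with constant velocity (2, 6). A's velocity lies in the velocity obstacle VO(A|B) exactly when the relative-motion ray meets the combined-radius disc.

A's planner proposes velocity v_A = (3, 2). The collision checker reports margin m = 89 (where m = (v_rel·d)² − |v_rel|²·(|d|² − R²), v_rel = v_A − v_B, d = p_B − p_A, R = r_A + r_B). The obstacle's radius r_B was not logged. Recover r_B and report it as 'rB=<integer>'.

m = 89
d = (4, -8);  v_rel = (1, -4),  |v_rel|² = 17
v_rel×d = (1)·(-8) − (-4)·(4) = 8
since m = R²·17 − 8²:  R² = (64 + 89) / 17 = 9
R = √9 = 3  ⇒  r_B = 3 − 2 = 1

rB=1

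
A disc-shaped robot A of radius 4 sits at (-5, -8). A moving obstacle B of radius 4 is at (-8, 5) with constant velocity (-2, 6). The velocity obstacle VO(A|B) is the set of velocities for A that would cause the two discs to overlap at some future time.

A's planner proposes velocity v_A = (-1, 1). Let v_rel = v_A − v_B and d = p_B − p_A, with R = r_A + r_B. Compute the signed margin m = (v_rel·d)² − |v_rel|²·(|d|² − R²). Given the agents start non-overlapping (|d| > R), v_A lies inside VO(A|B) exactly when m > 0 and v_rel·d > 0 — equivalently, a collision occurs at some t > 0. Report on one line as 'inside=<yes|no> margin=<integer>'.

d = (-3, 13),  |d|² = 178;  R = 4+4 = 8,  c = 178−8² = 114
v_rel = (1, -5),  |v_rel|² = 26;  v_rel·d = (1)·(-3) + (-5)·(13) = -68
26·t² + 136·t + 114 = 0  ⇒  m = (-68)² − 26·114 = 1660
m = 1660 > 0,  v_rel·d = -68 < 0  ⇒  outside

inside=no margin=1660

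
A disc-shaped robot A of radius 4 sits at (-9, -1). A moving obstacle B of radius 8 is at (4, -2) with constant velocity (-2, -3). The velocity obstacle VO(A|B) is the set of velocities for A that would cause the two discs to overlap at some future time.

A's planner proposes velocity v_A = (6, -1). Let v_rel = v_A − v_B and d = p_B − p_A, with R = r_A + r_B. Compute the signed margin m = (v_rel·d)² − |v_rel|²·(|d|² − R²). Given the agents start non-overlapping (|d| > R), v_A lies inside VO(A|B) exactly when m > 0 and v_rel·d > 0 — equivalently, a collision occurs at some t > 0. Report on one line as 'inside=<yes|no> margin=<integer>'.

d = (13, -1),  |d|² = 170;  R = 4+8 = 12,  c = 170−12² = 26
v_rel = (8, 2),  |v_rel|² = 68;  v_rel·d = (8)·(13) + (2)·(-1) = 102
68·t² − 204·t + 26 = 0  ⇒  m = 102² − 68·26 = 8636
m = 8636 > 0,  v_rel·d = 102 > 0  ⇒  inside

inside=yes margin=8636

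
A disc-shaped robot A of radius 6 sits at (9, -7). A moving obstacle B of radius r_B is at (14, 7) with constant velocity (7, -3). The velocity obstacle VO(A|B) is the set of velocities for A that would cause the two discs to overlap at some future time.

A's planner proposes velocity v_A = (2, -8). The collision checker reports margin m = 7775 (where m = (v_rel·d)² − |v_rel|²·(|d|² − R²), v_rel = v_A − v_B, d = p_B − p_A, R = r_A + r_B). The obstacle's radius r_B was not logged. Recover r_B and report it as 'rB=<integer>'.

m = 7775
d = (5, 14);  v_rel = (-5, -5),  |v_rel|² = 50
v_rel×d = (-5)·(14) − (-5)·(5) = -45
since m = R²·50 − (-45)²:  R² = (2025 + 7775) / 50 = 196
R = √196 = 14  ⇒  r_B = 14 − 6 = 8

rB=8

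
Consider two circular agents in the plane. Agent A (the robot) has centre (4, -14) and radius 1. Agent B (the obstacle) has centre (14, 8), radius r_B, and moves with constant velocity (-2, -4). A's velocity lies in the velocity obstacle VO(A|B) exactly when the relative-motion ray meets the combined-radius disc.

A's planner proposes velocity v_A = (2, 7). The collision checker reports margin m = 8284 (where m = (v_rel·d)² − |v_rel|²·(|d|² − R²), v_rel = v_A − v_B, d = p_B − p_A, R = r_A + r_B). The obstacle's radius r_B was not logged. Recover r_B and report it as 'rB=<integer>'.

m = 8284
d = (10, 22);  v_rel = (4, 11),  |v_rel|² = 137
v_rel×d = (4)·(22) − (11)·(10) = -22
since m = R²·137 − (-22)²:  R² = (484 + 8284) / 137 = 64
R = √64 = 8  ⇒  r_B = 8 − 1 = 7

rB=7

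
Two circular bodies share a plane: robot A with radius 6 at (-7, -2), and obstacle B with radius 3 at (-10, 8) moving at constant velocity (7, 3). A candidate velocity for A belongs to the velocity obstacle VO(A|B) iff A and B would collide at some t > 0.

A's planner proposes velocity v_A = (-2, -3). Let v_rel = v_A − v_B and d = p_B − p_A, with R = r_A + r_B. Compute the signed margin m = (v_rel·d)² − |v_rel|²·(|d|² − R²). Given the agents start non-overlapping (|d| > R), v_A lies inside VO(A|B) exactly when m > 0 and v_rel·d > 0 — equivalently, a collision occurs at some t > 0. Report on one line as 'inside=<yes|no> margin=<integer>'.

d = (-3, 10),  |d|² = 109;  R = 6+3 = 9,  c = 109−9² = 28
v_rel = (-9, -6),  |v_rel|² = 117;  v_rel·d = (-9)·(-3) + (-6)·(10) = -33
117·t² + 66·t + 28 = 0  ⇒  m = (-33)² − 117·28 = -2187
m = -2187 < 0,  v_rel·d = -33 < 0  ⇒  outside

inside=no margin=-2187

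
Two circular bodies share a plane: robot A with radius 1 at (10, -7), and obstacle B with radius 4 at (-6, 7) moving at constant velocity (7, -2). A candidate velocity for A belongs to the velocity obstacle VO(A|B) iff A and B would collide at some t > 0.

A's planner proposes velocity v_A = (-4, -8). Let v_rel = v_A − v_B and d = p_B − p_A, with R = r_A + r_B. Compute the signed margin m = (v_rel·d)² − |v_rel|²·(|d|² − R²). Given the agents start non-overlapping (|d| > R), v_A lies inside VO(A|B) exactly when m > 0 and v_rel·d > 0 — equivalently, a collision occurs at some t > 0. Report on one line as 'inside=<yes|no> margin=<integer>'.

d = (-16, 14),  |d|² = 452;  R = 1+4 = 5,  c = 452−5² = 427
v_rel = (-11, -6),  |v_rel|² = 157;  v_rel·d = (-11)·(-16) + (-6)·(14) = 92
157·t² − 184·t + 427 = 0  ⇒  m = 92² − 157·427 = -58575
m = -58575 < 0,  v_rel·d = 92 > 0  ⇒  outside

inside=no margin=-58575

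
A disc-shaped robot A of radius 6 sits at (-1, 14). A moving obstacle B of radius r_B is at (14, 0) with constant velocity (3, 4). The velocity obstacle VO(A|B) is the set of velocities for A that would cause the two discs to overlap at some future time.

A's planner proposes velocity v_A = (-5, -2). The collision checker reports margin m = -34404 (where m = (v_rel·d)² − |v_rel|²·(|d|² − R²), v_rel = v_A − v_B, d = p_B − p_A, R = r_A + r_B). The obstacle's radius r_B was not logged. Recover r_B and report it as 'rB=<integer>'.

m = -34404
d = (15, -14);  v_rel = (-8, -6),  |v_rel|² = 100
v_rel×d = (-8)·(-14) − (-6)·(15) = 202
since m = R²·100 − 202²:  R² = (40804 + -34404) / 100 = 64
R = √64 = 8  ⇒  r_B = 8 − 6 = 2

rB=2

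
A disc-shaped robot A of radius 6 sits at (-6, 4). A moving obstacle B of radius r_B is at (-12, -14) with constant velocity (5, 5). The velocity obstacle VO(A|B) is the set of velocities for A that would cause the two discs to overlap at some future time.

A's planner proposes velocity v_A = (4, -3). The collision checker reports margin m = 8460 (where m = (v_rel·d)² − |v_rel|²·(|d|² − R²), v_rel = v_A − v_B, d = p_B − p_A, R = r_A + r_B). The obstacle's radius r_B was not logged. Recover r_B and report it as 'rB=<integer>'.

m = 8460
d = (-6, -18);  v_rel = (-1, -8),  |v_rel|² = 65
v_rel×d = (-1)·(-18) − (-8)·(-6) = -30
since m = R²·65 − (-30)²:  R² = (900 + 8460) / 65 = 144
R = √144 = 12  ⇒  r_B = 12 − 6 = 6

rB=6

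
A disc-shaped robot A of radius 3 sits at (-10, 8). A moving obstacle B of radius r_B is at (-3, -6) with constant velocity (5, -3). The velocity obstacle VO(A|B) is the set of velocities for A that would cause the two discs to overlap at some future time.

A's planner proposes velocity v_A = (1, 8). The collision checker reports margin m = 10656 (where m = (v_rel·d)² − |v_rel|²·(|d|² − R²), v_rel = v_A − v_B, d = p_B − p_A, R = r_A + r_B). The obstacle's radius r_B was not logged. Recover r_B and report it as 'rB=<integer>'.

m = 10656
d = (7, -14);  v_rel = (-4, 11),  |v_rel|² = 137
v_rel×d = (-4)·(-14) − (11)·(7) = -21
since m = R²·137 − (-21)²:  R² = (441 + 10656) / 137 = 81
R = √81 = 9  ⇒  r_B = 9 − 3 = 6

rB=6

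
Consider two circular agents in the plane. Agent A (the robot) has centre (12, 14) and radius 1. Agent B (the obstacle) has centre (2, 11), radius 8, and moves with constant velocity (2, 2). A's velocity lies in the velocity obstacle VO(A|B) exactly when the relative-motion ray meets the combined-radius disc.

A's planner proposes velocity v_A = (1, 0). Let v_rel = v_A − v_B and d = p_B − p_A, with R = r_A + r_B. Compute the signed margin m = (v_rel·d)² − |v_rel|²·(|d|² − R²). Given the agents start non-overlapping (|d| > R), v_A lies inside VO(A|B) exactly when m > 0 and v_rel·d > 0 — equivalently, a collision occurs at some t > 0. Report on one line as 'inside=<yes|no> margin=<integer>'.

d = (-10, -3),  |d|² = 109;  R = 1+8 = 9,  c = 109−9² = 28
v_rel = (-1, -2),  |v_rel|² = 5;  v_rel·d = (-1)·(-10) + (-2)·(-3) = 16
5·t² − 32·t + 28 = 0  ⇒  m = 16² − 5·28 = 116
m = 116 > 0,  v_rel·d = 16 > 0  ⇒  inside

inside=yes margin=116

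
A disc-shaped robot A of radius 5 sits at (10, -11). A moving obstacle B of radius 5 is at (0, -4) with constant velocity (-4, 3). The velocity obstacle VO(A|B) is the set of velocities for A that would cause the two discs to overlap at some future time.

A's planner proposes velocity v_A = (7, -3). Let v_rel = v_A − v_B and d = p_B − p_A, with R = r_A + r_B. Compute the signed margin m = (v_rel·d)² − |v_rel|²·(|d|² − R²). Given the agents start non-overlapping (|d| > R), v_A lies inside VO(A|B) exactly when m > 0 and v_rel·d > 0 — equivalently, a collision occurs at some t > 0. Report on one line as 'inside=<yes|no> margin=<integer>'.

d = (-10, 7),  |d|² = 149;  R = 5+5 = 10,  c = 149−10² = 49
v_rel = (11, -6),  |v_rel|² = 157;  v_rel·d = (11)·(-10) + (-6)·(7) = -152
157·t² + 304·t + 49 = 0  ⇒  m = (-152)² − 157·49 = 15411
m = 15411 > 0,  v_rel·d = -152 < 0  ⇒  outside

inside=no margin=15411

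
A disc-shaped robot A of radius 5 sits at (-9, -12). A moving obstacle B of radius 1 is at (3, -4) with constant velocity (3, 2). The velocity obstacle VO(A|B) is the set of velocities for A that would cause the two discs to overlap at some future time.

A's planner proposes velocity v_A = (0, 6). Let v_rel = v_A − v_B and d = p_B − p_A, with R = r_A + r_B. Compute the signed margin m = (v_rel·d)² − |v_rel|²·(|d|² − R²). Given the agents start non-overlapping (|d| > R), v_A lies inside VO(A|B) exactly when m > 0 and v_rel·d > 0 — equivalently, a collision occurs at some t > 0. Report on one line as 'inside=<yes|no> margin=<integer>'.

d = (12, 8),  |d|² = 208;  R = 5+1 = 6,  c = 208−6² = 172
v_rel = (-3, 4),  |v_rel|² = 25;  v_rel·d = (-3)·(12) + (4)·(8) = -4
25·t² + 8·t + 172 = 0  ⇒  m = (-4)² − 25·172 = -4284
m = -4284 < 0,  v_rel·d = -4 < 0  ⇒  outside

inside=no margin=-4284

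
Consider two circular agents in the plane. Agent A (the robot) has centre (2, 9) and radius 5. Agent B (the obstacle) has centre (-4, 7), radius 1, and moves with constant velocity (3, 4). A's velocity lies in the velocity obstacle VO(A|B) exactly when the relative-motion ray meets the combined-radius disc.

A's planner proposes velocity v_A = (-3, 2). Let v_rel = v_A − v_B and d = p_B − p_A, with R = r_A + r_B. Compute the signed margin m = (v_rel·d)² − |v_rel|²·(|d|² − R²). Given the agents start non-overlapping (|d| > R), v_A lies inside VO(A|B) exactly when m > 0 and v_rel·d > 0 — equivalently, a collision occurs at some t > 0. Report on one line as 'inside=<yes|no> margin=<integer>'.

d = (-6, -2),  |d|² = 40;  R = 5+1 = 6,  c = 40−6² = 4
v_rel = (-6, -2),  |v_rel|² = 40;  v_rel·d = (-6)·(-6) + (-2)·(-2) = 40
40·t² − 80·t + 4 = 0  ⇒  m = 40² − 40·4 = 1440
m = 1440 > 0,  v_rel·d = 40 > 0  ⇒  inside

inside=yes margin=1440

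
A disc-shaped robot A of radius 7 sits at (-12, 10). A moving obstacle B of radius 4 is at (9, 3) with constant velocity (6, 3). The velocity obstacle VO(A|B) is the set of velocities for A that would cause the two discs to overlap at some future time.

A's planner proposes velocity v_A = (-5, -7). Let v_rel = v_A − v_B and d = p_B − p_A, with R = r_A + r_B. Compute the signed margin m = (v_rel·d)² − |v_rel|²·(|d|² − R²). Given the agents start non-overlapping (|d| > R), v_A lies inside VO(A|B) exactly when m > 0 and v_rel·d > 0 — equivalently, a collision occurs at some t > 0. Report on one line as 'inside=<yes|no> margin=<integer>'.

d = (21, -7),  |d|² = 490;  R = 7+4 = 11,  c = 490−11² = 369
v_rel = (-11, -10),  |v_rel|² = 221;  v_rel·d = (-11)·(21) + (-10)·(-7) = -161
221·t² + 322·t + 369 = 0  ⇒  m = (-161)² − 221·369 = -55628
m = -55628 < 0,  v_rel·d = -161 < 0  ⇒  outside

inside=no margin=-55628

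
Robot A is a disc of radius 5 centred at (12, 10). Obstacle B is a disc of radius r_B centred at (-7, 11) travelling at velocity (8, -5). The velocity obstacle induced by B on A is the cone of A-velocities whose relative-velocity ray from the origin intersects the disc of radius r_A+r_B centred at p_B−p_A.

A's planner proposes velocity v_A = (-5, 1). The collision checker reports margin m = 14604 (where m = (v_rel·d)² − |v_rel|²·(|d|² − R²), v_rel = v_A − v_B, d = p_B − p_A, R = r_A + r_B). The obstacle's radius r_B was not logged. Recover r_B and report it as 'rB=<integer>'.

m = 14604
d = (-19, 1);  v_rel = (-13, 6),  |v_rel|² = 205
v_rel×d = (-13)·(1) − (6)·(-19) = 101
since m = R²·205 − 101²:  R² = (10201 + 14604) / 205 = 121
R = √121 = 11  ⇒  r_B = 11 − 5 = 6

rB=6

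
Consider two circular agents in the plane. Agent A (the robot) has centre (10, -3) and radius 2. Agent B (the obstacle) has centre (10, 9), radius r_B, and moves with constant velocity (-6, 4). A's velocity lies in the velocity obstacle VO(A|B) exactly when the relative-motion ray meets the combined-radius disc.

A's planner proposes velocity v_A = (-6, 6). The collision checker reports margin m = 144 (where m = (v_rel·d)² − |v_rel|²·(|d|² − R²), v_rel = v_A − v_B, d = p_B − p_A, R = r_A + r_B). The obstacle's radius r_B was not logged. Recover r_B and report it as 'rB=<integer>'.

m = 144
d = (0, 12);  v_rel = (0, 2),  |v_rel|² = 4
v_rel×d = (0)·(12) − (2)·(0) = 0
since m = R²·4 − 0²:  R² = (0 + 144) / 4 = 36
R = √36 = 6  ⇒  r_B = 6 − 2 = 4

rB=4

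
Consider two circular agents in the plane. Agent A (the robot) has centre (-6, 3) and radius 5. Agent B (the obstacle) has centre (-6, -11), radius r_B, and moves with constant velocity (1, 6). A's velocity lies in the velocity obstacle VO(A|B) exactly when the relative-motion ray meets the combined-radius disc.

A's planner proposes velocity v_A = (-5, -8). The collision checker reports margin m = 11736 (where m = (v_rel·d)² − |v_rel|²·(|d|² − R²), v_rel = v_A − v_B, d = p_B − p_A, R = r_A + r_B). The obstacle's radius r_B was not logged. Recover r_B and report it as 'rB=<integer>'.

m = 11736
d = (0, -14);  v_rel = (-6, -14),  |v_rel|² = 232
v_rel×d = (-6)·(-14) − (-14)·(0) = 84
since m = R²·232 − 84²:  R² = (7056 + 11736) / 232 = 81
R = √81 = 9  ⇒  r_B = 9 − 5 = 4

rB=4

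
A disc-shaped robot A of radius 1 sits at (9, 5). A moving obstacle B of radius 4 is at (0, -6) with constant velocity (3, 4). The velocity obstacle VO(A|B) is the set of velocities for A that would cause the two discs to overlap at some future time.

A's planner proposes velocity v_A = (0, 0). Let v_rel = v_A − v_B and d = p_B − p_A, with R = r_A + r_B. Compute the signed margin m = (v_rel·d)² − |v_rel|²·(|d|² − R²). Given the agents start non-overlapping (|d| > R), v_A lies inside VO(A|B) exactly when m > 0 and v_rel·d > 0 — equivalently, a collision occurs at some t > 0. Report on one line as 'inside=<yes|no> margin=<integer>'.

d = (-9, -11),  |d|² = 202;  R = 1+4 = 5,  c = 202−5² = 177
v_rel = (-3, -4),  |v_rel|² = 25;  v_rel·d = (-3)·(-9) + (-4)·(-11) = 71
25·t² − 142·t + 177 = 0  ⇒  m = 71² − 25·177 = 616
m = 616 > 0,  v_rel·d = 71 > 0  ⇒  inside

inside=yes margin=616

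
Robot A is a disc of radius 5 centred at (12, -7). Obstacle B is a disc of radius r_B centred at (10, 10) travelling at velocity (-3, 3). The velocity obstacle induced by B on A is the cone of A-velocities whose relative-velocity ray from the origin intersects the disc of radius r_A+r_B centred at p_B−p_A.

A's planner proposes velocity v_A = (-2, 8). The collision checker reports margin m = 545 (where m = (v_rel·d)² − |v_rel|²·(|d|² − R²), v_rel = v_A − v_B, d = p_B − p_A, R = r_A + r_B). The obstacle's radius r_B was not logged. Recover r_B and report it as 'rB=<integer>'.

m = 545
d = (-2, 17);  v_rel = (1, 5),  |v_rel|² = 26
v_rel×d = (1)·(17) − (5)·(-2) = 27
since m = R²·26 − 27²:  R² = (729 + 545) / 26 = 49
R = √49 = 7  ⇒  r_B = 7 − 5 = 2

rB=2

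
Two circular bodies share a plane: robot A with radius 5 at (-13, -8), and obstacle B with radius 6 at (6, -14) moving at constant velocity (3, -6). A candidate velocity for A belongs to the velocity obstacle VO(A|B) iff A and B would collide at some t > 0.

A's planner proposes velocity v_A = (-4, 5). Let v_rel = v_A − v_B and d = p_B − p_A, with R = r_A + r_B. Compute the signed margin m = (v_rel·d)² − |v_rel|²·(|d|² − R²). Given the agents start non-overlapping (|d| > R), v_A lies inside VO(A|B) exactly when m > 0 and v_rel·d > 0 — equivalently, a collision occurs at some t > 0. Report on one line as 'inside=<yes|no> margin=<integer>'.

d = (19, -6),  |d|² = 397;  R = 5+6 = 11,  c = 397−11² = 276
v_rel = (-7, 11),  |v_rel|² = 170;  v_rel·d = (-7)·(19) + (11)·(-6) = -199
170·t² + 398·t + 276 = 0  ⇒  m = (-199)² − 170·276 = -7319
m = -7319 < 0,  v_rel·d = -199 < 0  ⇒  outside

inside=no margin=-7319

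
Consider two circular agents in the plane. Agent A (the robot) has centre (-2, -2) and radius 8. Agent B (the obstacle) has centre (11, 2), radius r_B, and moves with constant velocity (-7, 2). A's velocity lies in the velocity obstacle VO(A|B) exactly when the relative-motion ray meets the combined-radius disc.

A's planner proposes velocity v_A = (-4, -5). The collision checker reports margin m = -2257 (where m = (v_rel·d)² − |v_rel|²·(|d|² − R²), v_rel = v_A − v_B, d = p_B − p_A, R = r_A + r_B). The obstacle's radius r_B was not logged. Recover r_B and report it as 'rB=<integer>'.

m = -2257
d = (13, 4);  v_rel = (3, -7),  |v_rel|² = 58
v_rel×d = (3)·(4) − (-7)·(13) = 103
since m = R²·58 − 103²:  R² = (10609 + -2257) / 58 = 144
R = √144 = 12  ⇒  r_B = 12 − 8 = 4

rB=4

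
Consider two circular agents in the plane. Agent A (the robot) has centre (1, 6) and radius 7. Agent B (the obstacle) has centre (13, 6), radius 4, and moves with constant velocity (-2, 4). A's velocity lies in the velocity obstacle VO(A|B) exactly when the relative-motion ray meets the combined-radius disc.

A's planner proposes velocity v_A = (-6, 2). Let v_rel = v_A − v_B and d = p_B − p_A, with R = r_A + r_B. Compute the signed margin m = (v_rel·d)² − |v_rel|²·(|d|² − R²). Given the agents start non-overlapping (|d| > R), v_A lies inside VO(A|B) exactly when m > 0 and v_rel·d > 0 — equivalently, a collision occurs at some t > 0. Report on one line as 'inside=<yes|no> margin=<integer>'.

d = (12, 0),  |d|² = 144;  R = 7+4 = 11,  c = 144−11² = 23
v_rel = (-4, -2),  |v_rel|² = 20;  v_rel·d = (-4)·(12) + (-2)·(0) = -48
20·t² + 96·t + 23 = 0  ⇒  m = (-48)² − 20·23 = 1844
m = 1844 > 0,  v_rel·d = -48 < 0  ⇒  outside

inside=no margin=1844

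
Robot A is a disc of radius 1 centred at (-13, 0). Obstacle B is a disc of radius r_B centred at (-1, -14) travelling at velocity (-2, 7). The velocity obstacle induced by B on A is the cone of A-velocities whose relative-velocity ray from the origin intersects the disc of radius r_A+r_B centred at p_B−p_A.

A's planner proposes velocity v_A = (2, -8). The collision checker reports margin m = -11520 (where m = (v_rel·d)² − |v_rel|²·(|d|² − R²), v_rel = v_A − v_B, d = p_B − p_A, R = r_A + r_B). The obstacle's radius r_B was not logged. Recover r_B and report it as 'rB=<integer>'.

m = -11520
d = (12, -14);  v_rel = (4, -15),  |v_rel|² = 241
v_rel×d = (4)·(-14) − (-15)·(12) = 124
since m = R²·241 − 124²:  R² = (15376 + -11520) / 241 = 16
R = √16 = 4  ⇒  r_B = 4 − 1 = 3

rB=3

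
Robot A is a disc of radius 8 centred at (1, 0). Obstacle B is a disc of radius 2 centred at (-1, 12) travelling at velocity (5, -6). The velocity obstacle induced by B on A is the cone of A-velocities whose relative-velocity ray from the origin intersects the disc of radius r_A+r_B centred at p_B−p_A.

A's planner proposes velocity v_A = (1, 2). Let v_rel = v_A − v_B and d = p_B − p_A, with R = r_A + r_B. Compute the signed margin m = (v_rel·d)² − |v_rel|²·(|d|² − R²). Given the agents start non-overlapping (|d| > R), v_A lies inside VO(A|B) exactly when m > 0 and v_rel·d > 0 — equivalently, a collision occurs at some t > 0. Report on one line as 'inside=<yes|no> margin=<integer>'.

d = (-2, 12),  |d|² = 148;  R = 8+2 = 10,  c = 148−10² = 48
v_rel = (-4, 8),  |v_rel|² = 80;  v_rel·d = (-4)·(-2) + (8)·(12) = 104
80·t² − 208·t + 48 = 0  ⇒  m = 104² − 80·48 = 6976
m = 6976 > 0,  v_rel·d = 104 > 0  ⇒  inside

inside=yes margin=6976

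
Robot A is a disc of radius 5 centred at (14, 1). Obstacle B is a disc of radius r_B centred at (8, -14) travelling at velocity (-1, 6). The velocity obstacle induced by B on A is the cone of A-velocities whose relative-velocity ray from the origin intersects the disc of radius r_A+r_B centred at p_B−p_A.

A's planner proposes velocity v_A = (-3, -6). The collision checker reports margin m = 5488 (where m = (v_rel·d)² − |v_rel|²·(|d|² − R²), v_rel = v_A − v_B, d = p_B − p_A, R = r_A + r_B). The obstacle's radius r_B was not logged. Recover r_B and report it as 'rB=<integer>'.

m = 5488
d = (-6, -15);  v_rel = (-2, -12),  |v_rel|² = 148
v_rel×d = (-2)·(-15) − (-12)·(-6) = -42
since m = R²·148 − (-42)²:  R² = (1764 + 5488) / 148 = 49
R = √49 = 7  ⇒  r_B = 7 − 5 = 2

rB=2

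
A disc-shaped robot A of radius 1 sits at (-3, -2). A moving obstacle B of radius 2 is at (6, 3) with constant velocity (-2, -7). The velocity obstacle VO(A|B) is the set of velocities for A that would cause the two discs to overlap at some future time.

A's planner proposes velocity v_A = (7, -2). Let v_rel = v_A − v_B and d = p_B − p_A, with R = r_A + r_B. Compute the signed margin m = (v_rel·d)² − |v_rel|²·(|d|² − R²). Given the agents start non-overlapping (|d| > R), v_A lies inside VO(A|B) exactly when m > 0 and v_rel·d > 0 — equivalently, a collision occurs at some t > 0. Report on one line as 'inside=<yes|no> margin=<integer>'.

d = (9, 5),  |d|² = 106;  R = 1+2 = 3,  c = 106−3² = 97
v_rel = (9, 5),  |v_rel|² = 106;  v_rel·d = (9)·(9) + (5)·(5) = 106
106·t² − 212·t + 97 = 0  ⇒  m = 106² − 106·97 = 954
m = 954 > 0,  v_rel·d = 106 > 0  ⇒  inside

inside=yes margin=954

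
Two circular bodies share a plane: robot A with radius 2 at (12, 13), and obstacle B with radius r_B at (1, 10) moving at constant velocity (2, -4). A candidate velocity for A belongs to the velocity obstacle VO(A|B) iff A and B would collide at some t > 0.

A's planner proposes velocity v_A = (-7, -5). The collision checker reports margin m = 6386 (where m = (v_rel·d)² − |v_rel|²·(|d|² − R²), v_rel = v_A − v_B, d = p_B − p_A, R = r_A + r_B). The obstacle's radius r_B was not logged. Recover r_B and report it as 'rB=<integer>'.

m = 6386
d = (-11, -3);  v_rel = (-9, -1),  |v_rel|² = 82
v_rel×d = (-9)·(-3) − (-1)·(-11) = 16
since m = R²·82 − 16²:  R² = (256 + 6386) / 82 = 81
R = √81 = 9  ⇒  r_B = 9 − 2 = 7

rB=7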